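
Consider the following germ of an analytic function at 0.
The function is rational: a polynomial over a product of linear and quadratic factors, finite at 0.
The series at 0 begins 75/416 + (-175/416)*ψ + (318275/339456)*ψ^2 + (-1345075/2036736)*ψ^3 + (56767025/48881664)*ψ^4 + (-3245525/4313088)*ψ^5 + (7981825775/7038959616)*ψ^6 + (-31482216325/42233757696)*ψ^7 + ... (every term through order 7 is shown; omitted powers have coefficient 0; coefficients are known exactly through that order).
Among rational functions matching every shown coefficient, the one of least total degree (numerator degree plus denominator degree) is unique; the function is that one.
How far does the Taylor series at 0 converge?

The radius of convergence is 6/5.

No rational of total degree below 6 reproduces all 8 coefficients; solving the [2/4] Pade equations on them gives f(ψ) = (28*ψ**2/17 - ψ + 6/13)/((ψ - 4/3)**2*(ψ + 6/5)**2), whose expansion matches every shown term.
Denominator factor (ψ - 4/3)^2: pole of order 2 at 4/3, modulus 4/3.
Denominator factor (ψ + 6/5)^2: pole of order 2 at -6/5, modulus 6/5.
The radius of convergence is the smallest modulus among the singular points: 6/5.


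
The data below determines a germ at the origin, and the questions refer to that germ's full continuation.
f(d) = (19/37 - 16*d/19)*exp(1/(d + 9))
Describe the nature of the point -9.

The point is an essential singularity.

The exponent 1/(d - (-9)) has a pole at -9, so exp(1/(d - (-9))) takes every nonzero value near it: an essential singularity (not a pole of any order).


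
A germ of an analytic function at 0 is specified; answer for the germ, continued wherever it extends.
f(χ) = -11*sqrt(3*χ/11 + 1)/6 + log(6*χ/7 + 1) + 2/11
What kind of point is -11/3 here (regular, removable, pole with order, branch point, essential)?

The term (-11/6)*sqrt(1 - χ/(-11/3)) has argument 1 - -11/3/(-11/3) = 0 at -11/3: a square-root (algebraic, two-sheeted) branch point; the remaining terms are analytic or single-valued there.

The point is an algebraic (square-root) branch point.


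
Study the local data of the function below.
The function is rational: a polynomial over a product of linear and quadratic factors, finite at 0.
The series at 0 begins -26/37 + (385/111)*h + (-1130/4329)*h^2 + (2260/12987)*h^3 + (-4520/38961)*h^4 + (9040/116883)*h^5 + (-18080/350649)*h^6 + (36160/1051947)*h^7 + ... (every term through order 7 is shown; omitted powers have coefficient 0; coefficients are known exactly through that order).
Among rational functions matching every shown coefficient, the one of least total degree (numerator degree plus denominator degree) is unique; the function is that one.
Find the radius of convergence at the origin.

The radius of convergence is 3/2.

No rational of total degree below 3 reproduces all 8 coefficients; solving the [2/1] Pade equations on them gives f(h) = (40*h**2/13 + 9*h/2 - 39/37)/(h + 3/2), whose expansion matches every shown term.
Denominator factor (h + 3/2): pole of order 1 at -3/2, modulus 3/2.
The radius of convergence is the smallest modulus among the singular points: 3/2.


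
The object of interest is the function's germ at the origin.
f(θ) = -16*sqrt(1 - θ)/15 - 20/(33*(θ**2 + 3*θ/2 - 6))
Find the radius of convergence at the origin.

The radius of convergence is 1.

Denominator factor (θ**2 + 3*θ/2 - 6): discriminant 105/4, real irrational roots -3/4 + (1/4)*sqrt(105) and -3/4 - (1/4)*sqrt(105); poles of order 1, moduli -3/4 + (1/4)*sqrt(105) and 3/4 + (1/4)*sqrt(105).
Branch term (-16/15)*sqrt(1 - θ/(1)): its argument vanishes at θ = 1, a square-root branch point, modulus 1.
The radius of convergence is the smallest modulus among the singular points: 1.


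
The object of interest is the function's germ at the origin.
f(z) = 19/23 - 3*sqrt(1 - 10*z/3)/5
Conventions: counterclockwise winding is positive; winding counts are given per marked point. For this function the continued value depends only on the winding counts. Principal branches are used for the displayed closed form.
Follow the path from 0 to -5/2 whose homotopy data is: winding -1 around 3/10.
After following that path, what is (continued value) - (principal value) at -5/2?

Continued minus principal equals (4/5)*sqrt(21).

The rational part is single-valued and drops out of the difference; each branch term changes only by its own monodromy.
(-3/5)*sqrt(1 - z/(3/10)): winding -1 is odd, the square root flips sign, contributing -2*(-3/5)*sqrt(1 - (-5/2)/(3/10)) = -2*(-3/5)*sqrt(28/3) = (4/5)*sqrt(21).
Summing the contributions at z = -5/2 gives (4/5)*sqrt(21).


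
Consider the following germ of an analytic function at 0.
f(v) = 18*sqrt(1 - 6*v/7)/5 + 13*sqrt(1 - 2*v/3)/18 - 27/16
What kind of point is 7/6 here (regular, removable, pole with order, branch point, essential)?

The term (18/5)*sqrt(1 - v/(7/6)) has argument 1 - 7/6/(7/6) = 0 at 7/6: a square-root (algebraic, two-sheeted) branch point; the remaining terms are analytic or single-valued there.

The point is an algebraic (square-root) branch point.


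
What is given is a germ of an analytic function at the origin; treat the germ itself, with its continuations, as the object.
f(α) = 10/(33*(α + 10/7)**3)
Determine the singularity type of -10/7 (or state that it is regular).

The denominator factor α + 10/7 vanishes at -10/7 and appears to the power 3; the numerator there equals 10/33, nonzero, and no other factor vanishes.
Hence a pole whose order is the multiplicity, 3.

The point is a pole of order 3.


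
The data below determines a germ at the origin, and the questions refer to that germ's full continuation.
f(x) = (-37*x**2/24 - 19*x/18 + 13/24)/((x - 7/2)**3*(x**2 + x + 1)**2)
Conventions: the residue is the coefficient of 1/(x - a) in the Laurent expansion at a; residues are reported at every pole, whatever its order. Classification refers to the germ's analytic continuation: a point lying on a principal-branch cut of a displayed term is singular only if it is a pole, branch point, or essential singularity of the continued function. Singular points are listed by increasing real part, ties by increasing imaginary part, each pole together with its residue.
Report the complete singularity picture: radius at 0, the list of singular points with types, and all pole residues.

Denominator factor (x**2 + x + 1)^2: discriminant -3, complex-conjugate roots (-1/2) + ((1/2)*sqrt(3))*i and (-1/2) - ((1/2)*sqrt(3))*i; poles of order 2, moduli 1 and 1.
Denominator factor (x - 7/2)^3: pole of order 3 at 7/2, modulus 7/2.
The radius of convergence is the smallest modulus among the singular points: 1.
The factor x**2 + x + 1 splits as (x - a)(x - a') with a = (-1/2) - ((1/2)*sqrt(3))*i, a' = (-1/2) + ((1/2)*sqrt(3))*i. At the order-2 pole a set g(x) = (x - a)^2*f(x) = [(-37*x**2/24 - 19*x/18 + 13/24)/(x - 7/2)**3] / (x - a')^2.
Order-2 pole: residue = g'(a); g'((-1/2) - ((1/2)*sqrt(3))*i) = (864613/181360089) - ((3581075/1632240801)*sqrt(3))*i, so the residue is (864613/181360089) - ((3581075/1632240801)*sqrt(3))*i.
The factor x**2 + x + 1 splits as (x - a)(x - a') with a = (-1/2) + ((1/2)*sqrt(3))*i, a' = (-1/2) - ((1/2)*sqrt(3))*i. At the order-2 pole a set g(x) = (x - a)^2*f(x) = [(-37*x**2/24 - 19*x/18 + 13/24)/(x - 7/2)**3] / (x - a')^2.
Order-2 pole: residue = g'(a); g'((-1/2) + ((1/2)*sqrt(3))*i) = (864613/181360089) + ((3581075/1632240801)*sqrt(3))*i, so the residue is (864613/181360089) + ((3581075/1632240801)*sqrt(3))*i.
At the order-3 pole 7/2 set g(x) = (x - (7/2))^3*f(x) = (-37*x**2/24 - 19*x/18 + 13/24)/(x**2 + x + 1)**2.
Order-3 pole: residue = g''(a)/2; g''(7/2) = -3458452/181360089, so the residue is -1729226/181360089.
List the singular points by increasing real part (a conjugate pair: the negative imaginary part first).

Radius of convergence at 0: 1.
At (-1/2) - ((1/2)*sqrt(3))*i: a pole of order 2; residue (864613/181360089) - ((3581075/1632240801)*sqrt(3))*i.
At (-1/2) + ((1/2)*sqrt(3))*i: a pole of order 2; residue (864613/181360089) + ((3581075/1632240801)*sqrt(3))*i.
At 7/2: a pole of order 3; residue -1729226/181360089.


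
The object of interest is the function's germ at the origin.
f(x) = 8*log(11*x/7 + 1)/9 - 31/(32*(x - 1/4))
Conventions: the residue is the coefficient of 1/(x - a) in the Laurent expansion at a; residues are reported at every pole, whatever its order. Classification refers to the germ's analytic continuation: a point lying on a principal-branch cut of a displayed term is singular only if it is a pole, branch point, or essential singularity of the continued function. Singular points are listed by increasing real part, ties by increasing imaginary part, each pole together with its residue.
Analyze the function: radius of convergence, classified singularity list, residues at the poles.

Denominator factor (x - 1/4): pole of order 1 at 1/4, modulus 1/4.
Branch term (8/9)*log(1 - x/(-7/11)): its argument vanishes at x = -7/11, a logarithmic branch point, modulus 7/11.
The radius of convergence is the smallest modulus among the singular points: 1/4.
The branch term is analytic at 1/4 and contributes nothing to the residue; only the rational part matters.
At the order-1 pole 1/4 set g(x) = (x - (1/4))*(rational part) = -31/32.
Simple pole: residue = g(a) at a = 1/4, which is -31/32.
List the singular points by increasing real part (a conjugate pair: the negative imaginary part first).

Radius of convergence at 0: 1/4.
At -7/11: a logarithmic branch point.
At 1/4: a pole of order 1; residue -31/32.


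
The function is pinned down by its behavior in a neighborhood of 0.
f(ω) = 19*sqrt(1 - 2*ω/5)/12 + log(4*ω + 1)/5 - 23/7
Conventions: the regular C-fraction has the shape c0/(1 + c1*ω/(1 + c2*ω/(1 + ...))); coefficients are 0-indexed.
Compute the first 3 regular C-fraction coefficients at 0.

Taylor coefficients (expand at 0): a_0 = -143/84, a_1 = 29/60, a_2 = -979/600.
c0 = a_0 = -143/84. Peel one level at a time: if S = 1 + c*ω/S' with S'(0) = 1, then c is the ω-coefficient of S and S' = c*ω/(S - 1).
S_1 = c0/f = 1 + (203/715)*ω + (-897561/1022450)*ω^2 + ...; c1 = 203/715.
S_2 = c1*ω/(S_1 - 1) = 1 + (128223/41470)*ω + ...; c2 = 128223/41470.

The regular C-fraction coefficients are [-143/84, 203/715, 128223/41470].


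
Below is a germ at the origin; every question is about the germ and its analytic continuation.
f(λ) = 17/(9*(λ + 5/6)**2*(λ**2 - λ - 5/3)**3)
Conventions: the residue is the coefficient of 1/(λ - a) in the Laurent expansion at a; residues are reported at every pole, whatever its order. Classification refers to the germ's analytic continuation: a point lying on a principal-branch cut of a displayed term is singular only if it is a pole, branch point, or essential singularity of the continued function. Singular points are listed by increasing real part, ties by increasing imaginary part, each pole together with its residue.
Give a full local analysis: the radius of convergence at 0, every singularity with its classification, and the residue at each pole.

Denominator factor (λ + 5/6)^2: pole of order 2 at -5/6, modulus 5/6.
Denominator factor (λ**2 - λ - 5/3)^3: discriminant 23/3, real irrational roots 1/2 + (1/6)*sqrt(69) and 1/2 - (1/6)*sqrt(69); poles of order 3, moduli 1/2 + (1/6)*sqrt(69) and -1/2 + (1/6)*sqrt(69).
The radius of convergence is the smallest modulus among the singular points: 5/6.
The factor λ**2 - λ - 5/3 splits as (λ - a)(λ - a') with a = 1/2 - (1/6)*sqrt(69), a' = 1/2 + (1/6)*sqrt(69). At the order-3 pole a set g(λ) = (λ - a)^3*f(λ) = [17/(9*(λ + 5/6)**2)] / (λ - a')^3.
Order-3 pole: residue = g''(a)/2; g''(1/2 - (1/6)*sqrt(69)) = -25380864/625 - (37176275376/7604375)*sqrt(69), so the residue is -12690432/625 - (18588137688/7604375)*sqrt(69).
At the order-2 pole -5/6 set g(λ) = (λ - (-5/6))^2*f(λ) = 17/(9*(λ**2 - λ - 5/3)**3).
Order-2 pole: residue = g'(a); g'(-5/6) = 25380864/625, so the residue is 25380864/625.
The factor λ**2 - λ - 5/3 splits as (λ - a)(λ - a') with a = 1/2 + (1/6)*sqrt(69), a' = 1/2 - (1/6)*sqrt(69). At the order-3 pole a set g(λ) = (λ - a)^3*f(λ) = [17/(9*(λ + 5/6)**2)] / (λ - a')^3.
Order-3 pole: residue = g''(a)/2; g''(1/2 + (1/6)*sqrt(69)) = -25380864/625 + (37176275376/7604375)*sqrt(69), so the residue is -12690432/625 + (18588137688/7604375)*sqrt(69).
List the singular points by increasing real part (a conjugate pair: the negative imaginary part first).

Radius of convergence at 0: 5/6.
At 1/2 - (1/6)*sqrt(69): a pole of order 3; residue -12690432/625 - (18588137688/7604375)*sqrt(69).
At -5/6: a pole of order 2; residue 25380864/625.
At 1/2 + (1/6)*sqrt(69): a pole of order 3; residue -12690432/625 + (18588137688/7604375)*sqrt(69).


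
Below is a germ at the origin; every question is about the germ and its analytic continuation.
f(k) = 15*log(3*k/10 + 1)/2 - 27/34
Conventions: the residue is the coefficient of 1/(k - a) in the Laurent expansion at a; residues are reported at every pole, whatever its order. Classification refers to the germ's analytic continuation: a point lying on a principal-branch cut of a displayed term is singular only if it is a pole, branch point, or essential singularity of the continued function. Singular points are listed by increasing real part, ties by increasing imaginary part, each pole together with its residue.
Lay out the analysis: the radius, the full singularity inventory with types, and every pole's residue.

Branch term (15/2)*log(1 - k/(-10/3)): its argument vanishes at k = -10/3, a logarithmic branch point, modulus 10/3.
The radius of convergence is the smallest modulus among the singular points: 10/3.

Radius of convergence at 0: 10/3.
At -10/3: a logarithmic branch point.


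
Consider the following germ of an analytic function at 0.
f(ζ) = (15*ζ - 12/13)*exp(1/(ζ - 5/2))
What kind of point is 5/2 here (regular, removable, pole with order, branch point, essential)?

The point is an essential singularity.

The exponent 1/(ζ - (5/2)) has a pole at 5/2, so exp(1/(ζ - (5/2))) takes every nonzero value near it: an essential singularity (not a pole of any order).


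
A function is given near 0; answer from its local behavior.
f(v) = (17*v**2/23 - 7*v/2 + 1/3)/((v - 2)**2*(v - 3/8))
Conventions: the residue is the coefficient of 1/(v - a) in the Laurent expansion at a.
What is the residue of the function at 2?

At the order-2 pole 2 set g(v) = (v - (2))^2*f(v) = (17*v**2/23 - 7*v/2 + 1/3)/(v - 3/8).
Order-2 pole: residue = g'(a); g'(2) = 12484/11661, so the residue is 12484/11661.

The residue is 12484/11661.


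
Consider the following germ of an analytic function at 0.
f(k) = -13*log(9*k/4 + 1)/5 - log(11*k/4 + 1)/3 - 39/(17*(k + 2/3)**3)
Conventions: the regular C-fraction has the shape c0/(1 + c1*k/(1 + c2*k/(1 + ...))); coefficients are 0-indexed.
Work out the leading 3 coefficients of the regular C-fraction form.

Taylor coefficients (expand at 0): a_0 = -1053/136, a_1 = 114547/4080, a_2 = -394471/4080.
c0 = a_0 = -1053/136. Peel one level at a time: if S = 1 + c*k/S' with S'(0) = 1, then c is the k-coefficient of S and S' = c*k/(S - 1).
S_1 = c0/f = 1 + (114547/31590)*k + (659676319/997928100)*k^2 + ...; c1 = 114547/31590.
S_2 = c1*k/(S_1 - 1) = 1 + (-659676319/3618539730)*k + ...; c2 = -659676319/3618539730.

The regular C-fraction coefficients are [-1053/136, 114547/31590, -659676319/3618539730].


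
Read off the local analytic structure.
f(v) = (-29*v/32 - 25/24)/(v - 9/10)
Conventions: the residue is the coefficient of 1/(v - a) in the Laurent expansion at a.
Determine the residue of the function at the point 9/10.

The residue is -1783/960.

At the order-1 pole 9/10 set g(v) = (v - (9/10))*f(v) = -29*v/32 - 25/24.
Simple pole: residue = g(a) at a = 9/10, which is -1783/960.


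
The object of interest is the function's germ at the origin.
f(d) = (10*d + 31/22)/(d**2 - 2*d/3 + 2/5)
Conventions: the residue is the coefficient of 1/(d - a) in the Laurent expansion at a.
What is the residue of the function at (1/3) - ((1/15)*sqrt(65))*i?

The factor d**2 - 2*d/3 + 2/5 splits as (d - a)(d - a') with a = (1/3) - ((1/15)*sqrt(65))*i, a' = (1/3) + ((1/15)*sqrt(65))*i. At the order-1 pole a set g(d) = (d - a)*f(d) = [10*d + 31/22] / (d - a').
Simple pole: residue = g(a) at a = (1/3) - ((1/15)*sqrt(65))*i, which is (5) + ((313/572)*sqrt(65))*i.

The residue is (5) + ((313/572)*sqrt(65))*i.


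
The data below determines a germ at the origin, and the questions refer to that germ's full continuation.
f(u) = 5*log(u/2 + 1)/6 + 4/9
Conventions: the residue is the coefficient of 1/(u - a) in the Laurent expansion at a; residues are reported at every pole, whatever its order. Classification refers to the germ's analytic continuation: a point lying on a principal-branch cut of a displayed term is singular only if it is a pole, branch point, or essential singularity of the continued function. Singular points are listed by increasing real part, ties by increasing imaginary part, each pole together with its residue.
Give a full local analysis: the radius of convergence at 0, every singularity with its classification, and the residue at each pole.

Branch term (5/6)*log(1 - u/(-2)): its argument vanishes at u = -2, a logarithmic branch point, modulus 2.
The radius of convergence is the smallest modulus among the singular points: 2.

Radius of convergence at 0: 2.
At -2: a logarithmic branch point.


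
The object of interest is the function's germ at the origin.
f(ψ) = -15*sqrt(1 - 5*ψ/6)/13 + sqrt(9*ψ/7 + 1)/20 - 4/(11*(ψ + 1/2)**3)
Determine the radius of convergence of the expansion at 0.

The radius of convergence is 1/2.

Denominator factor (ψ + 1/2)^3: pole of order 3 at -1/2, modulus 1/2.
Branch term (1/20)*sqrt(1 - ψ/(-7/9)): its argument vanishes at ψ = -7/9, a square-root branch point, modulus 7/9.
Branch term (-15/13)*sqrt(1 - ψ/(6/5)): its argument vanishes at ψ = 6/5, a square-root branch point, modulus 6/5.
The radius of convergence is the smallest modulus among the singular points: 1/2.


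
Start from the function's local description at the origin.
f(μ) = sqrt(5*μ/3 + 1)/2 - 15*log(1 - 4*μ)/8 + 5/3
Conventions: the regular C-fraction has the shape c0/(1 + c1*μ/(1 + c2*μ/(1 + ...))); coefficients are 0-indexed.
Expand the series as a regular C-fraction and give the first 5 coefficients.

The regular C-fraction coefficients are [13/6, -95/26, 5279/2964, 1056601/1203612, -13456940741/5148735396].

Taylor coefficients (expand at 0): a_0 = 13/6, a_1 = 95/12, a_2 = 2135/144, a_3 = 34685/864, a_4 = 2485195/20736.
c0 = a_0 = 13/6. Peel one level at a time: if S = 1 + c*μ/S' with S'(0) = 1, then c is the μ-coefficient of S and S' = c*μ/(S - 1).
S_1 = c0/f = 1 + (-95/26)*μ + (26395/4056)*μ^2 + ...; c1 = -95/26.
S_2 = c1*μ/(S_1 - 1) = 1 + (5279/2964)*μ + (-81277/51984)*μ^2 + ...; c2 = 5279/2964.
S_3 = c2*μ/(S_2 - 1) = 1 + (1056601/1203612)*μ + (9207380507/4012969104)*μ^2 + ...; c3 = 1056601/1203612.
S_4 = c3*μ/(S_3 - 1) = 1 + (-13456940741/5148735396)*μ + ...; c4 = -13456940741/5148735396.


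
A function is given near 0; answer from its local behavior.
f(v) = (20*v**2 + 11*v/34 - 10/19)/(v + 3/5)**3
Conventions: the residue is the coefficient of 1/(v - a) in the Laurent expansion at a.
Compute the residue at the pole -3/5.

The residue is 20.

At the order-3 pole -3/5 set g(v) = (v - (-3/5))^3*f(v) = 20*v**2 + 11*v/34 - 10/19.
Order-3 pole: residue = g''(a)/2; g''(-3/5) = 40, so the residue is 20.


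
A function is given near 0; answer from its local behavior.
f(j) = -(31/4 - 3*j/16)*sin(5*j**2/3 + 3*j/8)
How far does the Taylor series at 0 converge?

The factor -sin(5*j**2/3 + 3*j/8) is entire and contributes no finite singular point.
The polynomial part has no poles.
No finite singular points: the Taylor series at 0 converges everywhere.

The radius of convergence is infinite.


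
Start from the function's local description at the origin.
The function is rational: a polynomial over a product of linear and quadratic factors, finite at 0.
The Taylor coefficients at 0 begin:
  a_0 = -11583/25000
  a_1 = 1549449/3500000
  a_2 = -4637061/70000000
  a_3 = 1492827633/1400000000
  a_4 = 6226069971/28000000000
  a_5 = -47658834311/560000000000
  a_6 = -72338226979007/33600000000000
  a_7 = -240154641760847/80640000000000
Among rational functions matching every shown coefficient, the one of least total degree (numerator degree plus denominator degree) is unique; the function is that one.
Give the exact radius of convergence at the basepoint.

The radius of convergence is (1/11)*sqrt(55).

No rational of total degree below 6 reproduces all 8 coefficients; solving the [1/5] Pade equations on them gives f(ζ) = (8*ζ/7 - 39/40)/((ζ + 5/3)**3*(ζ**2 - 11*ζ/12 + 5/11)), whose expansion matches every shown term.
Denominator factor (ζ + 5/3)^3: pole of order 3 at -5/3, modulus 5/3.
Denominator factor (ζ**2 - 11*ζ/12 + 5/11): discriminant -1549/1584, complex-conjugate roots (11/24) + ((1/264)*sqrt(17039))*i and (11/24) - ((1/264)*sqrt(17039))*i; poles of order 1, moduli (1/11)*sqrt(55) and (1/11)*sqrt(55).
The radius of convergence is the smallest modulus among the singular points: (1/11)*sqrt(55).


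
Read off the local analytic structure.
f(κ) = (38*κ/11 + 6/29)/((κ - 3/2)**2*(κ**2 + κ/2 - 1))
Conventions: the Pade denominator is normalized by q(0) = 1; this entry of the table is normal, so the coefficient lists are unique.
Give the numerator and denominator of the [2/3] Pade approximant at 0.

The Pade approximant has numerator coefficients [-8/87, -181881716536/115624480653, -363763433072/578122403265]; denominator coefficients [1, -343977005/241639458, -1160341858/1812295935, 2097369904/1812295935].

Taylor coefficients needed (expand at 0): a_0 = -8/87, a_1 = -4892/2871, a_2 = -2438/783, a_3 = -139967/25839, a_4 = -1198817/155034, a_5 = -10113407/930204.
Write the denominator as Q(κ) = 1 + q1*κ + q2*κ^2 + q3*κ^3. Requiring Q*f - P = O(κ^6) with deg P <= 2 kills the coefficients of κ^3..κ^5 in Q*f:
  κ^3: a_3 + q1*a_2 + q2*a_1 + q3*a_0 = 0, i.e. -139967/25839 + (-2438/783)*q1 + (-4892/2871)*q2 + (-8/87)*q3 = 0.
  κ^4: a_4 + q1*a_3 + q2*a_2 + q3*a_1 = 0, i.e. -1198817/155034 + (-139967/25839)*q1 + (-2438/783)*q2 + (-4892/2871)*q3 = 0.
  κ^5: a_5 + q1*a_4 + q2*a_3 + q3*a_2 = 0, i.e. -10113407/930204 + (-1198817/155034)*q1 + (-139967/25839)*q2 + (-2438/783)*q3 = 0.
Solving this linear system: q1 = -343977005/241639458, q2 = -1160341858/1812295935, q3 = 2097369904/1812295935.
The numerator is Q*f truncated at degree 2: P0 = a_0 = -8/87; P1 = a_1 + q1*a_0 = -181881716536/115624480653; P2 = a_2 + q1*a_1 + q2*a_0 = -363763433072/578122403265.


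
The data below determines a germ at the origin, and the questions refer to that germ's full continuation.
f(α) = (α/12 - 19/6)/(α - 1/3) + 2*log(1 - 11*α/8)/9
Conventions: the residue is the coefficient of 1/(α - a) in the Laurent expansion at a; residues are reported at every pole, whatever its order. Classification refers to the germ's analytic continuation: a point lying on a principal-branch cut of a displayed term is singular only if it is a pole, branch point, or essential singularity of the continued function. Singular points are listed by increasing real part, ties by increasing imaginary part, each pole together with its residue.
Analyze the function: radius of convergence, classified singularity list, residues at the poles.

Radius of convergence at 0: 1/3.
At 1/3: a pole of order 1; residue -113/36.
At 8/11: a logarithmic branch point.

Denominator factor (α - 1/3): pole of order 1 at 1/3, modulus 1/3.
Branch term (2/9)*log(1 - α/(8/11)): its argument vanishes at α = 8/11, a logarithmic branch point, modulus 8/11.
The radius of convergence is the smallest modulus among the singular points: 1/3.
The branch term is analytic at 1/3 and contributes nothing to the residue; only the rational part matters.
At the order-1 pole 1/3 set g(α) = (α - (1/3))*(rational part) = α/12 - 19/6.
Simple pole: residue = g(a) at a = 1/3, which is -113/36.
List the singular points by increasing real part (a conjugate pair: the negative imaginary part first).


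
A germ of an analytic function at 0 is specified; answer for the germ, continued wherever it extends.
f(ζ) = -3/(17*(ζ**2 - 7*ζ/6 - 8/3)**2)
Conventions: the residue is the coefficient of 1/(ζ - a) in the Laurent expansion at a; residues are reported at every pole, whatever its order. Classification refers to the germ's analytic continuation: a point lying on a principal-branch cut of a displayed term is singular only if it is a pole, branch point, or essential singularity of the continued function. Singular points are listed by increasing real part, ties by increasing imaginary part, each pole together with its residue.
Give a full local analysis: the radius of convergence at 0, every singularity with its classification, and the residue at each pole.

Denominator factor (ζ**2 - 7*ζ/6 - 8/3)^2: discriminant 433/36, real irrational roots 7/12 + (1/12)*sqrt(433) and 7/12 - (1/12)*sqrt(433); poles of order 2, moduli 7/12 + (1/12)*sqrt(433) and -7/12 + (1/12)*sqrt(433).
The radius of convergence is the smallest modulus among the singular points: -7/12 + (1/12)*sqrt(433).
The factor ζ**2 - 7*ζ/6 - 8/3 splits as (ζ - a)(ζ - a') with a = 7/12 - (1/12)*sqrt(433), a' = 7/12 + (1/12)*sqrt(433). At the order-2 pole a set g(ζ) = (ζ - a)^2*f(ζ) = [-3/17] / (ζ - a')^2.
Order-2 pole: residue = g'(a); g'(7/12 - (1/12)*sqrt(433)) = -(1296/3187313)*sqrt(433), so the residue is -(1296/3187313)*sqrt(433).
The factor ζ**2 - 7*ζ/6 - 8/3 splits as (ζ - a)(ζ - a') with a = 7/12 + (1/12)*sqrt(433), a' = 7/12 - (1/12)*sqrt(433). At the order-2 pole a set g(ζ) = (ζ - a)^2*f(ζ) = [-3/17] / (ζ - a')^2.
Order-2 pole: residue = g'(a); g'(7/12 + (1/12)*sqrt(433)) = (1296/3187313)*sqrt(433), so the residue is (1296/3187313)*sqrt(433).
List the singular points by increasing real part (a conjugate pair: the negative imaginary part first).

Radius of convergence at 0: -7/12 + (1/12)*sqrt(433).
At 7/12 - (1/12)*sqrt(433): a pole of order 2; residue -(1296/3187313)*sqrt(433).
At 7/12 + (1/12)*sqrt(433): a pole of order 2; residue (1296/3187313)*sqrt(433).


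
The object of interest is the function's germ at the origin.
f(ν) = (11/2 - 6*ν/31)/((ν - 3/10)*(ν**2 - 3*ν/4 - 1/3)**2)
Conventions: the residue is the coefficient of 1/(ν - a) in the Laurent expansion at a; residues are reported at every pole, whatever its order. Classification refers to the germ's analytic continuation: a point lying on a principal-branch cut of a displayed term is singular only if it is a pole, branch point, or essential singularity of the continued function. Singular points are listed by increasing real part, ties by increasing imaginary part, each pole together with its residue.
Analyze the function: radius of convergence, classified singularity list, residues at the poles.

Denominator factor (ν**2 - 3*ν/4 - 1/3)^2: discriminant 91/48, real irrational roots 3/8 + (1/24)*sqrt(273) and 3/8 - (1/24)*sqrt(273); poles of order 2, moduli 3/8 + (1/24)*sqrt(273) and -3/8 + (1/24)*sqrt(273).
Denominator factor (ν - 3/10): pole of order 1 at 3/10, modulus 3/10.
The radius of convergence is the smallest modulus among the singular points: 3/10.
The factor ν**2 - 3*ν/4 - 1/3 splits as (ν - a)(ν - a') with a = 3/8 - (1/24)*sqrt(273), a' = 3/8 + (1/24)*sqrt(273). At the order-2 pole a set g(ν) = (ν - a)^2*f(ν) = [(11/2 - 6*ν/31)/(ν - 3/10)] / (ν - a')^2.
Order-2 pole: residue = g'(a); g'(3/8 - (1/24)*sqrt(273)) = -30366000/2447791 - (2659062960/20270157271)*sqrt(273), so the residue is -30366000/2447791 - (2659062960/20270157271)*sqrt(273).
At the order-1 pole 3/10 set g(ν) = (ν - (3/10))*f(ν) = (11/2 - 6*ν/31)/(ν**2 - 3*ν/4 - 1/3)**2.
Simple pole: residue = g(a) at a = 3/10, which is 60732000/2447791.
The factor ν**2 - 3*ν/4 - 1/3 splits as (ν - a)(ν - a') with a = 3/8 + (1/24)*sqrt(273), a' = 3/8 - (1/24)*sqrt(273). At the order-2 pole a set g(ν) = (ν - a)^2*f(ν) = [(11/2 - 6*ν/31)/(ν - 3/10)] / (ν - a')^2.
Order-2 pole: residue = g'(a); g'(3/8 + (1/24)*sqrt(273)) = -30366000/2447791 + (2659062960/20270157271)*sqrt(273), so the residue is -30366000/2447791 + (2659062960/20270157271)*sqrt(273).
List the singular points by increasing real part (a conjugate pair: the negative imaginary part first).

Radius of convergence at 0: 3/10.
At 3/8 - (1/24)*sqrt(273): a pole of order 2; residue -30366000/2447791 - (2659062960/20270157271)*sqrt(273).
At 3/10: a pole of order 1; residue 60732000/2447791.
At 3/8 + (1/24)*sqrt(273): a pole of order 2; residue -30366000/2447791 + (2659062960/20270157271)*sqrt(273).


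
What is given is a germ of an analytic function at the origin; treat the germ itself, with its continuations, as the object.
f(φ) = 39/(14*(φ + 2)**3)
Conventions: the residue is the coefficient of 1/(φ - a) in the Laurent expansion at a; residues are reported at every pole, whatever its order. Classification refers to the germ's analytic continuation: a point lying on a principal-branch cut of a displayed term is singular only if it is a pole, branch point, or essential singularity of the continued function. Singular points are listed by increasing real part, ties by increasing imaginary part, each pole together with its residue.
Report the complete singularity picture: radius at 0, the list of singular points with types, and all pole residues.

Radius of convergence at 0: 2.
At -2: a pole of order 3; residue 0.

Denominator factor (φ + 2)^3: pole of order 3 at -2, modulus 2.
The radius of convergence is the smallest modulus among the singular points: 2.
At the order-3 pole -2 set g(φ) = (φ - (-2))^3*f(φ) = 39/14.
Order-3 pole: residue = g''(a)/2; g''(-2) = 0, so the residue is 0.


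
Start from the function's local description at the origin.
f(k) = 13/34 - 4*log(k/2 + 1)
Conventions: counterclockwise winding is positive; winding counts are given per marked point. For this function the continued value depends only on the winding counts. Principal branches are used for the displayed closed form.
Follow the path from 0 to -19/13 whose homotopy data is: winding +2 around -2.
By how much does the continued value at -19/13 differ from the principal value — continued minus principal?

The rational part is single-valued and drops out of the difference; each branch term changes only by its own monodromy.
(-4)*log(1 - k/(-2)): each positive loop around -2 adds 2*pi*i to the log, so winding +2 contributes (-4)*(2)*2*pi*i = -(16)*pi*i.
Summing the contributions at k = -19/13 gives -(16)*pi*i.

Continued minus principal equals -(16)*pi*i.


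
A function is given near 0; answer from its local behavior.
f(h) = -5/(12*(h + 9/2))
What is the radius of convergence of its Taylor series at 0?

Denominator factor (h + 9/2): pole of order 1 at -9/2, modulus 9/2.
The radius of convergence is the smallest modulus among the singular points: 9/2.

The radius of convergence is 9/2.


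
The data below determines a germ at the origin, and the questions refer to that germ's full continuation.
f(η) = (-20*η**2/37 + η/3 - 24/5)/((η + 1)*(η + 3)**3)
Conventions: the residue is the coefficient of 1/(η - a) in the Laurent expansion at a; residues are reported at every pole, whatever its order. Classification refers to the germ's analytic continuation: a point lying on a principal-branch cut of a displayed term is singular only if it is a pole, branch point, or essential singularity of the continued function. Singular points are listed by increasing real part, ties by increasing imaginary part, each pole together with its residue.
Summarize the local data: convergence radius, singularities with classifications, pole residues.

Denominator factor (η + 1): pole of order 1 at -1, modulus 1.
Denominator factor (η + 3)^3: pole of order 3 at -3, modulus 3.
The radius of convergence is the smallest modulus among the singular points: 1.
At the order-3 pole -3 set g(η) = (η - (-3))^3*f(η) = (-20*η**2/37 + η/3 - 24/5)/(η + 1).
Order-3 pole: residue = g''(a)/2; g''(-3) = 3149/2220, so the residue is 3149/4440.
At the order-1 pole -1 set g(η) = (η - (-1))*f(η) = (-20*η**2/37 + η/3 - 24/5)/(η + 3)**3.
Simple pole: residue = g(a) at a = -1, which is -3149/4440.
List the singular points by increasing real part (a conjugate pair: the negative imaginary part first).

Radius of convergence at 0: 1.
At -3: a pole of order 3; residue 3149/4440.
At -1: a pole of order 1; residue -3149/4440.


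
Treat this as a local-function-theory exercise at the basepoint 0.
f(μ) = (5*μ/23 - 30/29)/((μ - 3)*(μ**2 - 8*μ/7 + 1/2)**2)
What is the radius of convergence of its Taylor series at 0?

The radius of convergence is (1/2)*sqrt(2).

Denominator factor (μ**2 - 8*μ/7 + 1/2)^2: discriminant -34/49, complex-conjugate roots (4/7) + ((1/14)*sqrt(34))*i and (4/7) - ((1/14)*sqrt(34))*i; poles of order 2, moduli (1/2)*sqrt(2) and (1/2)*sqrt(2).
Denominator factor (μ - 3): pole of order 1 at 3, modulus 3.
The radius of convergence is the smallest modulus among the singular points: (1/2)*sqrt(2).


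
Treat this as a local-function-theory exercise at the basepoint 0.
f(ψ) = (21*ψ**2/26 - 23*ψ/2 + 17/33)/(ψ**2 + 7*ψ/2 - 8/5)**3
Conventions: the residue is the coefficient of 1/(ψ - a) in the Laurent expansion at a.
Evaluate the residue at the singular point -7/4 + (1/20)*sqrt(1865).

The factor ψ**2 + 7*ψ/2 - 8/5 splits as (ψ - a)(ψ - a') with a = -7/4 + (1/20)*sqrt(1865), a' = -7/4 - (1/20)*sqrt(1865). At the order-3 pole a set g(ψ) = (ψ - a)^3*f(ψ) = [21*ψ**2/26 - 23*ψ/2 + 17/33] / (ψ - a')^3.
Order-3 pole: residue = g''(a)/2; g''(-7/4 + (1/20)*sqrt(1865)) = (30007240/7421001731)*sqrt(1865), so the residue is (15003620/7421001731)*sqrt(1865).

The residue is (15003620/7421001731)*sqrt(1865).


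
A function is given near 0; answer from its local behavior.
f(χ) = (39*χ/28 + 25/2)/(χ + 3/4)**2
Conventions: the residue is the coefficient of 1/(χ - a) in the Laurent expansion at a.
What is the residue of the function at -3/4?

The residue is 39/28.

At the order-2 pole -3/4 set g(χ) = (χ - (-3/4))^2*f(χ) = 39*χ/28 + 25/2.
Order-2 pole: residue = g'(a); g'(-3/4) = 39/28, so the residue is 39/28.


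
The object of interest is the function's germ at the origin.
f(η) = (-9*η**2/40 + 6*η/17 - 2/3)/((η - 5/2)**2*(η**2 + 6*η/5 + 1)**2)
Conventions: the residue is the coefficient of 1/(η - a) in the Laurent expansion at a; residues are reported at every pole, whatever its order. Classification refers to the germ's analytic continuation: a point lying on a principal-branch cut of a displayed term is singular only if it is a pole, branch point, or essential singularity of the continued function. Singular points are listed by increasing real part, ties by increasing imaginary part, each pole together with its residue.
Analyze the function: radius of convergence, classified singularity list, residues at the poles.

Radius of convergence at 0: 1.
At (-3/5) - (4/5)*i: a pole of order 2; residue (-55891/17574855) - (456418319/8998325760)*i.
At (-3/5) + (4/5)*i: a pole of order 2; residue (-55891/17574855) + (456418319/8998325760)*i.
At 5/2: a pole of order 2; residue 111782/17574855.

Denominator factor (η**2 + 6*η/5 + 1)^2: discriminant -64/25, complex-conjugate roots (-3/5) + (4/5)*i and (-3/5) - (4/5)*i; poles of order 2, moduli 1 and 1.
Denominator factor (η - 5/2)^2: pole of order 2 at 5/2, modulus 5/2.
The radius of convergence is the smallest modulus among the singular points: 1.
The factor η**2 + 6*η/5 + 1 splits as (η - a)(η - a') with a = (-3/5) - (4/5)*i, a' = (-3/5) + (4/5)*i. At the order-2 pole a set g(η) = (η - a)^2*f(η) = [(-9*η**2/40 + 6*η/17 - 2/3)/(η - 5/2)**2] / (η - a')^2.
Order-2 pole: residue = g'(a); g'((-3/5) - (4/5)*i) = (-55891/17574855) - (456418319/8998325760)*i, so the residue is (-55891/17574855) - (456418319/8998325760)*i.
The factor η**2 + 6*η/5 + 1 splits as (η - a)(η - a') with a = (-3/5) + (4/5)*i, a' = (-3/5) - (4/5)*i. At the order-2 pole a set g(η) = (η - a)^2*f(η) = [(-9*η**2/40 + 6*η/17 - 2/3)/(η - 5/2)**2] / (η - a')^2.
Order-2 pole: residue = g'(a); g'((-3/5) + (4/5)*i) = (-55891/17574855) + (456418319/8998325760)*i, so the residue is (-55891/17574855) + (456418319/8998325760)*i.
At the order-2 pole 5/2 set g(η) = (η - (5/2))^2*f(η) = (-9*η**2/40 + 6*η/17 - 2/3)/(η**2 + 6*η/5 + 1)**2.
Order-2 pole: residue = g'(a); g'(5/2) = 111782/17574855, so the residue is 111782/17574855.
List the singular points by increasing real part (a conjugate pair: the negative imaginary part first).


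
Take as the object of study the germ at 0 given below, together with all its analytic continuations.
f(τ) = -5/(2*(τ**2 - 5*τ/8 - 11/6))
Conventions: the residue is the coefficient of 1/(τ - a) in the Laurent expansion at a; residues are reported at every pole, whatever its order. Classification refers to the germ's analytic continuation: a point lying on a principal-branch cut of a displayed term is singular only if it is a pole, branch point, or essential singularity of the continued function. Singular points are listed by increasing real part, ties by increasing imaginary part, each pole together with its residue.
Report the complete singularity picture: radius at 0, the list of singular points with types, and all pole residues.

Radius of convergence at 0: -5/16 + (1/48)*sqrt(4449).
At 5/16 - (1/48)*sqrt(4449): a pole of order 1; residue (20/1483)*sqrt(4449).
At 5/16 + (1/48)*sqrt(4449): a pole of order 1; residue -(20/1483)*sqrt(4449).

Denominator factor (τ**2 - 5*τ/8 - 11/6): discriminant 1483/192, real irrational roots 5/16 + (1/48)*sqrt(4449) and 5/16 - (1/48)*sqrt(4449); poles of order 1, moduli 5/16 + (1/48)*sqrt(4449) and -5/16 + (1/48)*sqrt(4449).
The radius of convergence is the smallest modulus among the singular points: -5/16 + (1/48)*sqrt(4449).
The factor τ**2 - 5*τ/8 - 11/6 splits as (τ - a)(τ - a') with a = 5/16 - (1/48)*sqrt(4449), a' = 5/16 + (1/48)*sqrt(4449). At the order-1 pole a set g(τ) = (τ - a)*f(τ) = [-5/2] / (τ - a').
Simple pole: residue = g(a) at a = 5/16 - (1/48)*sqrt(4449), which is (20/1483)*sqrt(4449).
The factor τ**2 - 5*τ/8 - 11/6 splits as (τ - a)(τ - a') with a = 5/16 + (1/48)*sqrt(4449), a' = 5/16 - (1/48)*sqrt(4449). At the order-1 pole a set g(τ) = (τ - a)*f(τ) = [-5/2] / (τ - a').
Simple pole: residue = g(a) at a = 5/16 + (1/48)*sqrt(4449), which is -(20/1483)*sqrt(4449).
List the singular points by increasing real part (a conjugate pair: the negative imaginary part first).


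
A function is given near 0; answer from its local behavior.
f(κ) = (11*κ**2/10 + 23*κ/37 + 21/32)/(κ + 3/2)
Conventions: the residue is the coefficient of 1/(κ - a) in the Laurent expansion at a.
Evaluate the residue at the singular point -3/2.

At the order-1 pole -3/2 set g(κ) = (κ - (-3/2))*f(κ) = 11*κ**2/10 + 23*κ/37 + 21/32.
Simple pole: residue = g(a) at a = -3/2, which is 13017/5920.

The residue is 13017/5920.


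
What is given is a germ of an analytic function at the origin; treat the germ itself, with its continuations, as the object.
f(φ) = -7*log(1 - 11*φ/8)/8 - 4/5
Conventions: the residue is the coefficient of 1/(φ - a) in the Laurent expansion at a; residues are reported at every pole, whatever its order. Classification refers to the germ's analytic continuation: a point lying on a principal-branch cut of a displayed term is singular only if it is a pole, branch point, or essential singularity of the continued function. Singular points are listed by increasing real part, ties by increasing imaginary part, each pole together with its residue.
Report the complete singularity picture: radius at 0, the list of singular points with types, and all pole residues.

Radius of convergence at 0: 8/11.
At 8/11: a logarithmic branch point.

Branch term (-7/8)*log(1 - φ/(8/11)): its argument vanishes at φ = 8/11, a logarithmic branch point, modulus 8/11.
The radius of convergence is the smallest modulus among the singular points: 8/11.


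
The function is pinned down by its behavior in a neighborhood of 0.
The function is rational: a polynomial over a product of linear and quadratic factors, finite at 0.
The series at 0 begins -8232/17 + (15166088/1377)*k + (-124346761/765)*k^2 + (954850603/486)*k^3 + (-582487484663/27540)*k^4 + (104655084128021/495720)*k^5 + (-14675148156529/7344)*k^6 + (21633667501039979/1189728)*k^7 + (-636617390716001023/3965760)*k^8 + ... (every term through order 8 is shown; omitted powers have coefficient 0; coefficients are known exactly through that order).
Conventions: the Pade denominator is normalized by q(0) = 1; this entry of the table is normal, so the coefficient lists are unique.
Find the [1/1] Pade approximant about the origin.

The Pade approximant has numerator coefficients [-8232/17, 147168475573/38053395]; denominator coefficients [1, 3262743/221080].

Taylor coefficients needed (read off): a_0 = -8232/17, a_1 = 15166088/1377, a_2 = -124346761/765.
Write the denominator as Q(k) = 1 + q1*k. Requiring Q*f - P = O(k^3) with deg P <= 1 kills the coefficients of k^2..k^2 in Q*f:
  k^2: a_2 + q1*a_1 = 0, i.e. -124346761/765 + (15166088/1377)*q1 = 0.
Solving this linear system: q1 = 3262743/221080.
The numerator is Q*f truncated at degree 1: P0 = a_0 = -8232/17; P1 = a_1 + q1*a_0 = 147168475573/38053395.
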